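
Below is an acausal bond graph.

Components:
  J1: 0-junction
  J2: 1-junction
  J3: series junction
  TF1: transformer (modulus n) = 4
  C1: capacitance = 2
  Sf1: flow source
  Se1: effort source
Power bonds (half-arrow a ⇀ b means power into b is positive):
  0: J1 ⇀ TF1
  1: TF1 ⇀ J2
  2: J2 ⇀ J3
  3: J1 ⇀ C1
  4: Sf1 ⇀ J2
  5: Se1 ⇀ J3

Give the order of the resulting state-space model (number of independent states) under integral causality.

#4 |Sf1  (Sf1 (Sf) sets flow on bond)
#5 |J3  (Se1 fixes effort; stroke away)
#1 |J2  (1-jn J2 has f-setter on 4)
#2 |J2  (1-jn J2 has f-setter on 4)
#0 |TF1  (TF1 one-in-one-out from 1)
#3 |J1  (J1 needs exactly one e-in)

1  (C1 all integral)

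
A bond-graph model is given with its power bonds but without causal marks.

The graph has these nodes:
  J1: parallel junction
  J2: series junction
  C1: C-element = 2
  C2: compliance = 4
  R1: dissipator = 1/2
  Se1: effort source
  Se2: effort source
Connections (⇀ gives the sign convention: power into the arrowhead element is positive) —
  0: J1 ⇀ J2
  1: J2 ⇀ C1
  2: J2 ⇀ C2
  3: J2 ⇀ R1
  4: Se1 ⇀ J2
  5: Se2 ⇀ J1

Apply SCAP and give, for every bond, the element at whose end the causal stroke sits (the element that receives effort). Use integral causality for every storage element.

#4 stroke at J2  (Se1: effort source, stroke at far end)
#5 stroke at J1  (Se2: effort source, stroke at far end)
#0 stroke at J2  (J1: bond 5 brought effort, rest push out)
#1 stroke at J2  (prefer integral on C1)
#2 stroke at J2  (C2 integral (e out))
#3 stroke at R1  (J2: last free bond brings flow in)

bond 0 stroke→J2
bond 1 stroke→J2
bond 2 stroke→J2
bond 3 stroke→R1
bond 4 stroke→J2
bond 5 stroke→J1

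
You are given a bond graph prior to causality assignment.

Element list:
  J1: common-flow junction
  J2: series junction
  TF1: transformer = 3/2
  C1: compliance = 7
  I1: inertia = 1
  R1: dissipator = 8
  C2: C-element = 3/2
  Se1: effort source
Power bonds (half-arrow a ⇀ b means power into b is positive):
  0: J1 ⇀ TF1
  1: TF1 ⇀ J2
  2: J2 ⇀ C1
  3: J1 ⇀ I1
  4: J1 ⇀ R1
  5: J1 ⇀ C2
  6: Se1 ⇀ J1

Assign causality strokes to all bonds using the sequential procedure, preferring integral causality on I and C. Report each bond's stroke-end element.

#0 stroke at J1
#1 stroke at TF1
#2 stroke at J2
#3 stroke at I1
#4 stroke at J1
#5 stroke at J1
#6 stroke at J1

b6 stroke→J1  (Se1 (Se) sets effort on bond)
b2 stroke→J2  (C1 outputs effort q/C1)
b1 stroke→TF1  (J2 needs exactly one f-in)
b0 stroke→J1  (TF1: transformer flips bond 1)
b3 stroke→I1  (I1 outputs flow p/I1)
b4 stroke→J1  (common-f at J1 fixed by 3)
b5 stroke→J1  (J1: bond 3 brought flow, rest push out)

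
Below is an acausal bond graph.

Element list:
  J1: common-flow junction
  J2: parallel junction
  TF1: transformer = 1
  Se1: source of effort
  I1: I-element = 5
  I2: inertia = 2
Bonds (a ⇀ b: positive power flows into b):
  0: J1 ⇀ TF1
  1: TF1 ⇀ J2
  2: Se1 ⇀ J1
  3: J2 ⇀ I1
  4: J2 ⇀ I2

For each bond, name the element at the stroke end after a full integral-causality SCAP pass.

#0 |TF1
#1 |J2
#2 |J1
#3 |I1
#4 |I2

b2 stroke at J1  (Se1 (Se) sets effort on bond)
b0 stroke at TF1  (closing 1-jn rule on J1)
b1 stroke at J2  (TF TF1: opposite of bond 0)
b3 stroke at I1  (common-e at J2 fixed by 1)
b4 stroke at I2  (J2: bond 1 brought effort, rest push out)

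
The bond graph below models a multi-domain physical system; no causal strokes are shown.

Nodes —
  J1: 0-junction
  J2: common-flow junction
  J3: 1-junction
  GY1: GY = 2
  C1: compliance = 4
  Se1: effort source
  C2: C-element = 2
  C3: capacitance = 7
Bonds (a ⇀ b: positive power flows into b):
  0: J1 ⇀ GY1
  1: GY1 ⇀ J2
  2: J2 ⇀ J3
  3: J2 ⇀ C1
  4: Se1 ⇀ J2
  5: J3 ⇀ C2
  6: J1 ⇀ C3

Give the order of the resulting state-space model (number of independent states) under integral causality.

3  (C1, C2, C3 all integral)

β4 →J2  (source Se1 imposes e)
β3 →J2  (C1: C, integral causality)
β5 →J3  (C2: C, integral causality)
β2 →J2  (J3 needs exactly one f-in)
β1 →GY1  (J2 needs exactly one f-in)
β0 →GY1  (GY GY1: same side as bond 1)
β6 →J1  (J1 needs exactly one e-in)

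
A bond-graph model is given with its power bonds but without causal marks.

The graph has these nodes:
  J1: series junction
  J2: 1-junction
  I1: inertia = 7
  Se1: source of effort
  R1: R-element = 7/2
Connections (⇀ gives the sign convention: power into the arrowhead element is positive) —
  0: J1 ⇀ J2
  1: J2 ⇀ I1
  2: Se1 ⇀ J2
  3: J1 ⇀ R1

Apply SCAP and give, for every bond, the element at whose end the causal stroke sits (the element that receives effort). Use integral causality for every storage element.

β0 stroke at J2
β1 stroke at I1
β2 stroke at J2
β3 stroke at J1

β2 stroke→J2  (Se1 (Se) sets effort on bond)
β1 stroke→I1  (prefer integral on I1)
β0 stroke→J2  (J2 flow already set via bond 1)
β3 stroke→J1  (1-jn J1 has f-setter on 0)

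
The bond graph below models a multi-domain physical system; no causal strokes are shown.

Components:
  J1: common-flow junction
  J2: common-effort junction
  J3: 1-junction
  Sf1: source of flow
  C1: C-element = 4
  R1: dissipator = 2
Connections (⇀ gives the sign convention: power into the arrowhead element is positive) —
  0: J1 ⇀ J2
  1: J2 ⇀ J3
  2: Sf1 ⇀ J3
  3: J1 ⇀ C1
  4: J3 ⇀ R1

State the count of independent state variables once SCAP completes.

b2 stroke→Sf1  (source Sf1 imposes f)
b1 stroke→J3  (1-jn J3 has f-setter on 2)
b4 stroke→J3  (J3: bond 2 brought flow, rest push out)
b0 stroke→J2  (J2: last free bond brings effort in)
b3 stroke→J1  (J1 flow already set via bond 0)

1  (C1 all integral)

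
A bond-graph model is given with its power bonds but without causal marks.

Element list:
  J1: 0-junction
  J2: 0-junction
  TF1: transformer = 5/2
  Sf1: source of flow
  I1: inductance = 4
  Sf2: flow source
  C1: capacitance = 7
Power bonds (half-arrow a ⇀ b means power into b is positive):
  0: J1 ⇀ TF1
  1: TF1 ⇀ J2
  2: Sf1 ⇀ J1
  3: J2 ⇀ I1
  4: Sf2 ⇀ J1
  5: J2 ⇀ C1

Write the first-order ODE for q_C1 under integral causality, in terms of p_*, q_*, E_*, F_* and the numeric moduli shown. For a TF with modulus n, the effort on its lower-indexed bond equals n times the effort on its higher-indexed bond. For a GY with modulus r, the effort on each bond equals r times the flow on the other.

dq_C1/dt = 5*F_Sf1/2 + 5*F_Sf2/2 - p_I1/4

b2 stroke→Sf1  (source Sf1 imposes f)
b4 stroke→Sf2  (Sf2: flow source, stroke at near end)
b0 stroke→J1  (closing 0-jn rule on J1)
b1 stroke→TF1  (TF1 one-in-one-out from 0)
b3 stroke→I1  (prefer integral on I1)
b5 stroke→J2  (closing 0-jn rule on J2)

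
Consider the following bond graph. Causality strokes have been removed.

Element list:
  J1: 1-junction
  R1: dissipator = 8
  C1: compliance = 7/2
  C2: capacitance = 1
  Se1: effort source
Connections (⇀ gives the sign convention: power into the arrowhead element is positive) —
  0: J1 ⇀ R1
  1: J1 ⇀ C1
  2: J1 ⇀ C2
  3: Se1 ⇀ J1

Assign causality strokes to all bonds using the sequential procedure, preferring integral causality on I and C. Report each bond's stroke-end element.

b0 →R1
b1 →J1
b2 →J1
b3 →J1

#3 stroke at J1  (Se1 (Se) sets effort on bond)
#1 stroke at J1  (C1: C, integral causality)
#2 stroke at J1  (prefer integral on C2)
#0 stroke at R1  (J1: last free bond brings flow in)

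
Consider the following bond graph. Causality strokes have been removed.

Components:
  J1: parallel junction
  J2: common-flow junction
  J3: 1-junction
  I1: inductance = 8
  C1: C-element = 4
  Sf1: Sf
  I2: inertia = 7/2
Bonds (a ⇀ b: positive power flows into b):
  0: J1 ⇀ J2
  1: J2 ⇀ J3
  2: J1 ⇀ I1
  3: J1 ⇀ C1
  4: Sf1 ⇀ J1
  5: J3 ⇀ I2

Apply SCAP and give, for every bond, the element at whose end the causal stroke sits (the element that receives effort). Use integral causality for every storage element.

b4 |Sf1  (Sf1: flow source, stroke at near end)
b2 |I1  (I1 outputs flow p/I1)
b3 |J1  (prefer integral on C1)
b0 |J2  (J1 effort already set via bond 3)
b1 |J3  (closing 1-jn rule on J2)
b5 |I2  (closing 1-jn rule on J3)

b0 stroke at J2
b1 stroke at J3
b2 stroke at I1
b3 stroke at J1
b4 stroke at Sf1
b5 stroke at I2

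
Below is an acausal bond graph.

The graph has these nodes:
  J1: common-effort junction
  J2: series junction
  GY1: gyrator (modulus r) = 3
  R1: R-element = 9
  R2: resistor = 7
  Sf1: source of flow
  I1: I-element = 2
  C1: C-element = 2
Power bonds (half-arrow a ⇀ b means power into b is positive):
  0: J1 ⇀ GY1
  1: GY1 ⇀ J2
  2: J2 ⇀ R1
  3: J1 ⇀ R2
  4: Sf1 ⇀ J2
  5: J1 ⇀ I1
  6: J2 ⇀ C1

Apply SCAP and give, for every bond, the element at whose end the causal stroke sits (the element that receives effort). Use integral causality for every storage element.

β0 →J1
β1 →J2
β2 →J2
β3 →R2
β4 →Sf1
β5 →I1
β6 →J2

β4 stroke at Sf1  (Sf1 fixes flow; stroke at Sf1)
β1 stroke at J2  (J2: bond 4 brought flow, rest push out)
β2 stroke at J2  (1-jn J2 has f-setter on 4)
β6 stroke at J2  (J2: bond 4 brought flow, rest push out)
β0 stroke at J1  (through GY1, causality inverts; strokes same side of GY1)
β3 stroke at R2  (J1: bond 0 brought effort, rest push out)
β5 stroke at I1  (J1: bond 0 brought effort, rest push out)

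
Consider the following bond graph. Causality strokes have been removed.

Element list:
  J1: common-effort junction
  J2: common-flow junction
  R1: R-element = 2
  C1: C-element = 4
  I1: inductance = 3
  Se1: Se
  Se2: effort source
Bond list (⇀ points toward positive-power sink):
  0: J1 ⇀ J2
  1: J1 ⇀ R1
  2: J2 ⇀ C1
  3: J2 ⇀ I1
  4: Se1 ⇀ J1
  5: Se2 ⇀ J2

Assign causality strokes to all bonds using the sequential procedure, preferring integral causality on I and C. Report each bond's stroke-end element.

bond 4 stroke→J1  (Se1: effort source, stroke at far end)
bond 5 stroke→J2  (Se2 fixes effort; stroke away)
bond 0 stroke→J2  (common-e at J1 fixed by 4)
bond 1 stroke→R1  (J1: bond 4 brought effort, rest push out)
bond 2 stroke→J2  (prefer integral on C1)
bond 3 stroke→I1  (J2: last free bond brings flow in)

bond 0 stroke at J2
bond 1 stroke at R1
bond 2 stroke at J2
bond 3 stroke at I1
bond 4 stroke at J1
bond 5 stroke at J2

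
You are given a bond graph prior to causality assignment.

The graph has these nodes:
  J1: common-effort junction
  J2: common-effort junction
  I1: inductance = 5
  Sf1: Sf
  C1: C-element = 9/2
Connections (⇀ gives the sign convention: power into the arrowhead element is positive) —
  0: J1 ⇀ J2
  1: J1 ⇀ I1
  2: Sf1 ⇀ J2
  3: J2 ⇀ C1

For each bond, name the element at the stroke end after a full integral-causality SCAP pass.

bond 0 stroke at J1
bond 1 stroke at I1
bond 2 stroke at Sf1
bond 3 stroke at J2

bond 2 |Sf1  (Sf1 (Sf) sets flow on bond)
bond 1 |I1  (I1 integral (f out))
bond 0 |J1  (J1 needs exactly one e-in)
bond 3 |J2  (only one effort-in slot at J2)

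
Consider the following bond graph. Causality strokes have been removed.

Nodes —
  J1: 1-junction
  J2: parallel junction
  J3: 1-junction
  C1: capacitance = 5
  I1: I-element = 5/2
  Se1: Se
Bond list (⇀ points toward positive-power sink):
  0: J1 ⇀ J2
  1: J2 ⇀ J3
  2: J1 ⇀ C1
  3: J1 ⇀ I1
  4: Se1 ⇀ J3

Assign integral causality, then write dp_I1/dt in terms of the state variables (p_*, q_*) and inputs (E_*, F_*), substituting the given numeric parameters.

b4 →J3  (Se1 (Se) sets effort on bond)
b1 →J2  (J3: last free bond brings flow in)
b0 →J1  (0-jn J2 has e-setter on 1)
b2 →J1  (C1 integral (e out))
b3 →I1  (J1: last free bond brings flow in)

dp_I1/dt = E_Se1 - q_C1/5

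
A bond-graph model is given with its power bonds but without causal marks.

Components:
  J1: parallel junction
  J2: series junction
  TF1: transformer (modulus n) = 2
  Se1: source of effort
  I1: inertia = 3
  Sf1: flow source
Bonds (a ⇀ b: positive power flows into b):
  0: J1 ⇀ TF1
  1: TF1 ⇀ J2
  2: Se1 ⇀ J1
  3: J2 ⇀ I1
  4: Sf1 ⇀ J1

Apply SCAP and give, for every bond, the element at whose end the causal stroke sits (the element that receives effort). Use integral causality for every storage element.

#0 stroke at TF1
#1 stroke at J2
#2 stroke at J1
#3 stroke at I1
#4 stroke at Sf1

#2 stroke at J1  (source Se1 imposes e)
#4 stroke at Sf1  (source Sf1 imposes f)
#0 stroke at TF1  (J1: bond 2 brought effort, rest push out)
#1 stroke at J2  (TF1 one-in-one-out from 0)
#3 stroke at I1  (J2: last free bond brings flow in)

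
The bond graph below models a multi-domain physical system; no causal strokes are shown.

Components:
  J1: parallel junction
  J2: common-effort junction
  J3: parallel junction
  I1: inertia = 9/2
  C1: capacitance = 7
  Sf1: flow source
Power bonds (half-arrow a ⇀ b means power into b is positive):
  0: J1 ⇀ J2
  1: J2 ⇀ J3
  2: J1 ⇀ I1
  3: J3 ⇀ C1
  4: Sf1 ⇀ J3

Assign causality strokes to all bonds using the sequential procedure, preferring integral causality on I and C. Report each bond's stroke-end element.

#0 →J1
#1 →J2
#2 →I1
#3 →J3
#4 →Sf1

β4 stroke at Sf1  (Sf1 fixes flow; stroke at Sf1)
β2 stroke at I1  (I1 outputs flow p/I1)
β0 stroke at J1  (J1 needs exactly one e-in)
β1 stroke at J2  (only one effort-in slot at J2)
β3 stroke at J3  (J3 needs exactly one e-in)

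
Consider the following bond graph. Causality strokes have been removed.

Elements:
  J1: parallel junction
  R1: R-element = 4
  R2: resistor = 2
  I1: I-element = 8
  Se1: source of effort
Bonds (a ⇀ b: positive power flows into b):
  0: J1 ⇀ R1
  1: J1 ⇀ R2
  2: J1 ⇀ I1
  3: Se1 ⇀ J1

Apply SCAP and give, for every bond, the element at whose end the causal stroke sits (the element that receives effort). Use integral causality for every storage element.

#0 stroke→R1
#1 stroke→R2
#2 stroke→I1
#3 stroke→J1

b3 →J1  (Se1 fixes effort; stroke away)
b0 →R1  (J1: bond 3 brought effort, rest push out)
b1 →R2  (J1 effort already set via bond 3)
b2 →I1  (J1 effort already set via bond 3)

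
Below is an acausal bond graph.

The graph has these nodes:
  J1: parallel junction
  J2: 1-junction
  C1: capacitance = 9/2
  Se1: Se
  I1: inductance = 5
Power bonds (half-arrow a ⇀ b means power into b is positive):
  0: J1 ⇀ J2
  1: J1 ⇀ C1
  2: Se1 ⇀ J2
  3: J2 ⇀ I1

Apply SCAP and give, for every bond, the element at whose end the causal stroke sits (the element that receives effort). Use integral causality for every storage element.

#0 →J2
#1 →J1
#2 →J2
#3 →I1

bond 2 |J2  (Se1: effort source, stroke at far end)
bond 1 |J1  (C1: C, integral causality)
bond 0 |J2  (J1: bond 1 brought effort, rest push out)
bond 3 |I1  (J2: last free bond brings flow in)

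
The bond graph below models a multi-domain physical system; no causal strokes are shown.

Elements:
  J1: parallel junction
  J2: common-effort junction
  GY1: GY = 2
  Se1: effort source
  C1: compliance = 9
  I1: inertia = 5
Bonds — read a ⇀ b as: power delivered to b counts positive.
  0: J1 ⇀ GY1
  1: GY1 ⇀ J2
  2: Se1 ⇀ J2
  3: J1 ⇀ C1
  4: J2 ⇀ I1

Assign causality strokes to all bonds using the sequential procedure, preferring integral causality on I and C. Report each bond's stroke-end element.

#2 stroke→J2  (Se1 (Se) sets effort on bond)
#1 stroke→GY1  (J2 effort already set via bond 2)
#4 stroke→I1  (J2: bond 2 brought effort, rest push out)
#0 stroke→GY1  (GY1 both-in/both-out from 1)
#3 stroke→J1  (only one effort-in slot at J1)

β0 →GY1
β1 →GY1
β2 →J2
β3 →J1
β4 →I1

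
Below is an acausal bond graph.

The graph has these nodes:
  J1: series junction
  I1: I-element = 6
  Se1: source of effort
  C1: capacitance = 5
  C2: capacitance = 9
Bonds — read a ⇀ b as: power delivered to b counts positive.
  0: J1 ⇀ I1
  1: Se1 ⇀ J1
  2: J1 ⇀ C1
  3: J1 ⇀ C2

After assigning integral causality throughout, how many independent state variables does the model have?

b1 →J1  (Se1: effort source, stroke at far end)
b0 →I1  (I1 outputs flow p/I1)
b2 →J1  (J1 flow already set via bond 0)
b3 →J1  (common-f at J1 fixed by 0)

3  (C1, C2, I1 all integral)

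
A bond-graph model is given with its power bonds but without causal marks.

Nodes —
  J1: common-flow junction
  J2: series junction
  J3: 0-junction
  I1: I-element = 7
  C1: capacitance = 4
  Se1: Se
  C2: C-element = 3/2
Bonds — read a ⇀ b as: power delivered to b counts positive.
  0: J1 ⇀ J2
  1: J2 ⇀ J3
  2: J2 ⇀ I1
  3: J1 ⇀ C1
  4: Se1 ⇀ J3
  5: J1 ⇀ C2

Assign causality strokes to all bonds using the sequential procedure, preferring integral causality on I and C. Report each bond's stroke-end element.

b0 stroke→J2
b1 stroke→J2
b2 stroke→I1
b3 stroke→J1
b4 stroke→J3
b5 stroke→J1

bond 4 stroke at J3  (Se1 fixes effort; stroke away)
bond 1 stroke at J2  (J3: bond 4 brought effort, rest push out)
bond 2 stroke at I1  (prefer integral on I1)
bond 0 stroke at J2  (1-jn J2 has f-setter on 2)
bond 3 stroke at J1  (J1: bond 0 brought flow, rest push out)
bond 5 stroke at J1  (J1 flow already set via bond 0)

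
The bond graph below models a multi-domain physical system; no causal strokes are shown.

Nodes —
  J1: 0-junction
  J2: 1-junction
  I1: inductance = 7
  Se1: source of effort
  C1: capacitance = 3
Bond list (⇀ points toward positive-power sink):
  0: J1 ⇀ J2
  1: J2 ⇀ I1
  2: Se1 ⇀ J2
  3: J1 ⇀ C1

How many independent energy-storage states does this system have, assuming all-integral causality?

β2 stroke at J2  (Se1 fixes effort; stroke away)
β1 stroke at I1  (I1 outputs flow p/I1)
β0 stroke at J2  (J2 flow already set via bond 1)
β3 stroke at J1  (only one effort-in slot at J1)

2  (C1, I1 all integral)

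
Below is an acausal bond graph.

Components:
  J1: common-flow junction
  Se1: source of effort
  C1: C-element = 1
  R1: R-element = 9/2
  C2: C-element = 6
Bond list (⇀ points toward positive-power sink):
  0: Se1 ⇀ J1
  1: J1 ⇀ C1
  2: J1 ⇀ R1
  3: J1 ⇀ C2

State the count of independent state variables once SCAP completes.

bond 0 stroke→J1  (Se1 (Se) sets effort on bond)
bond 1 stroke→J1  (C1: C, integral causality)
bond 3 stroke→J1  (C2 integral (e out))
bond 2 stroke→R1  (only one flow-in slot at J1)

2  (C1, C2 all integral)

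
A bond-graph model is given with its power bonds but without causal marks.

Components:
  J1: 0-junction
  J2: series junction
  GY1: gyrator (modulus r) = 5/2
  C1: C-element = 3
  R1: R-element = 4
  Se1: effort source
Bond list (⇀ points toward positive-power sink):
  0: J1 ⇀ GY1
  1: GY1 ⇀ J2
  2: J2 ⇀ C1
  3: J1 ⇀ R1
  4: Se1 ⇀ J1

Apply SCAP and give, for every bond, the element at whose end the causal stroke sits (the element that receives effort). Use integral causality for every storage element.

β4 →J1  (source Se1 imposes e)
β0 →GY1  (0-jn J1 has e-setter on 4)
β3 →R1  (J1: bond 4 brought effort, rest push out)
β1 →GY1  (GY1: gyrator matches bond 0)
β2 →J2  (common-f at J2 fixed by 1)

bond 0 stroke at GY1
bond 1 stroke at GY1
bond 2 stroke at J2
bond 3 stroke at R1
bond 4 stroke at J1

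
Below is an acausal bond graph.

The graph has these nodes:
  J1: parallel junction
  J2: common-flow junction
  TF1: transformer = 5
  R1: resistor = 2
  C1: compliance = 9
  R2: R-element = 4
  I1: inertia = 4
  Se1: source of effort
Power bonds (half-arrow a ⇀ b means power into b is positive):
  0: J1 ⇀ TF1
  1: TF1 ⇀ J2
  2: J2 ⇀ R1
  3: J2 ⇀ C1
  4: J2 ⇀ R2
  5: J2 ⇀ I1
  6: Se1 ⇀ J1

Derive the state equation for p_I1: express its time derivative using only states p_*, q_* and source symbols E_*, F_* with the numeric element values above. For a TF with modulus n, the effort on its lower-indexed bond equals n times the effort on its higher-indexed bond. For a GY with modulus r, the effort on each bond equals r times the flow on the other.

dp_I1/dt = E_Se1/5 - 3*p_I1/2 - q_C1/9

b6 stroke at J1  (Se1 (Se) sets effort on bond)
b0 stroke at TF1  (J1: bond 6 brought effort, rest push out)
b1 stroke at J2  (through TF1, causality passes straight; one stroke at TF1)
b3 stroke at J2  (C1 integral (e out))
b5 stroke at I1  (prefer integral on I1)
b2 stroke at J2  (common-f at J2 fixed by 5)
b4 stroke at J2  (J2: bond 5 brought flow, rest push out)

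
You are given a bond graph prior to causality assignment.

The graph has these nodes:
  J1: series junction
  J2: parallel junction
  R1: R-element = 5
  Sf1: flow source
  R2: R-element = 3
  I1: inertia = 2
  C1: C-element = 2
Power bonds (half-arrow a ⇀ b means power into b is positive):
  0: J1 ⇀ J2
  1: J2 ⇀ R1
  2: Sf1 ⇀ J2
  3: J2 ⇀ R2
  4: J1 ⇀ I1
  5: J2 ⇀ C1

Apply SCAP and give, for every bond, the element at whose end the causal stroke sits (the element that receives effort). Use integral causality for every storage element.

β2 stroke at Sf1  (Sf1 fixes flow; stroke at Sf1)
β4 stroke at I1  (I1: I, integral causality)
β0 stroke at J1  (common-f at J1 fixed by 4)
β5 stroke at J2  (C1 outputs effort q/C1)
β1 stroke at R1  (0-jn J2 has e-setter on 5)
β3 stroke at R2  (J2: bond 5 brought effort, rest push out)

bond 0 |J1
bond 1 |R1
bond 2 |Sf1
bond 3 |R2
bond 4 |I1
bond 5 |J2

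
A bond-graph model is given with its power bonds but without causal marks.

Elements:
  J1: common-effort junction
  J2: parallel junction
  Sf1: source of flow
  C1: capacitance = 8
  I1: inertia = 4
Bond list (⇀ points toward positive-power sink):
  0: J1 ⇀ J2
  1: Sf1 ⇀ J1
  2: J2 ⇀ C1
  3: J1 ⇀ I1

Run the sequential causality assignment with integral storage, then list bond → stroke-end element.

#1 stroke at Sf1  (Sf1: flow source, stroke at near end)
#2 stroke at J2  (C1 outputs effort q/C1)
#0 stroke at J1  (common-e at J2 fixed by 2)
#3 stroke at I1  (0-jn J1 has e-setter on 0)

β0 →J1
β1 →Sf1
β2 →J2
β3 →I1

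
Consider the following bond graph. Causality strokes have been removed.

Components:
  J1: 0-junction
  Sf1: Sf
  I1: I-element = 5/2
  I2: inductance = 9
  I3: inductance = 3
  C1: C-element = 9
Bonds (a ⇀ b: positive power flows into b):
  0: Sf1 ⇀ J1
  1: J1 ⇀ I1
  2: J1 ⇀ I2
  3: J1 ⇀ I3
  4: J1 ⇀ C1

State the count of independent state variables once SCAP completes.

bond 0 |Sf1  (Sf1: flow source, stroke at near end)
bond 1 |I1  (I1: I, integral causality)
bond 2 |I2  (I2 integral (f out))
bond 3 |I3  (prefer integral on I3)
bond 4 |J1  (closing 0-jn rule on J1)

4  (C1, I1, I2, I3 all integral)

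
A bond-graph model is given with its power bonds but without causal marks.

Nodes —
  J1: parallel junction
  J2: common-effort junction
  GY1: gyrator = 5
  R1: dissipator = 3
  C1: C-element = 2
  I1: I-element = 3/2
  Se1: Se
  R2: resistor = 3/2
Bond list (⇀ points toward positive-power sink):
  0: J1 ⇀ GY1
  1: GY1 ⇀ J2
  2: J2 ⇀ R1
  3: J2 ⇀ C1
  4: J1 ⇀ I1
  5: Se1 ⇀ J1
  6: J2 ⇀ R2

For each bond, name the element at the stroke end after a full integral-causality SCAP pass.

β5 |J1  (Se1: effort source, stroke at far end)
β0 |GY1  (J1 effort already set via bond 5)
β4 |I1  (common-e at J1 fixed by 5)
β1 |GY1  (through GY1, causality inverts; strokes same side of GY1)
β3 |J2  (C1: C, integral causality)
β2 |R1  (0-jn J2 has e-setter on 3)
β6 |R2  (common-e at J2 fixed by 3)

#0 stroke at GY1
#1 stroke at GY1
#2 stroke at R1
#3 stroke at J2
#4 stroke at I1
#5 stroke at J1
#6 stroke at R2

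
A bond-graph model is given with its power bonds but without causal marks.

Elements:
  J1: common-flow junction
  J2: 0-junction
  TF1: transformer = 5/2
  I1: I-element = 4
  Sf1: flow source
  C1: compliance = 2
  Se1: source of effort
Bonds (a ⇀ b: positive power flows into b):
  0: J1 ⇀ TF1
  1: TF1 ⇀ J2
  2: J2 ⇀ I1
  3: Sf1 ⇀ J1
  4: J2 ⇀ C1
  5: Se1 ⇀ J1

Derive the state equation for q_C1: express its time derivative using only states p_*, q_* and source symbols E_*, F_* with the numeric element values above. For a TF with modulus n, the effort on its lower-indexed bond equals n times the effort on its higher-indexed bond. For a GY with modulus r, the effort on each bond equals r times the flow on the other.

dq_C1/dt = 5*F_Sf1/2 - p_I1/4

#3 |Sf1  (Sf1 (Sf) sets flow on bond)
#5 |J1  (Se1: effort source, stroke at far end)
#0 |J1  (J1: bond 3 brought flow, rest push out)
#1 |TF1  (TF TF1: opposite of bond 0)
#2 |I1  (I1 integral (f out))
#4 |J2  (J2: last free bond brings effort in)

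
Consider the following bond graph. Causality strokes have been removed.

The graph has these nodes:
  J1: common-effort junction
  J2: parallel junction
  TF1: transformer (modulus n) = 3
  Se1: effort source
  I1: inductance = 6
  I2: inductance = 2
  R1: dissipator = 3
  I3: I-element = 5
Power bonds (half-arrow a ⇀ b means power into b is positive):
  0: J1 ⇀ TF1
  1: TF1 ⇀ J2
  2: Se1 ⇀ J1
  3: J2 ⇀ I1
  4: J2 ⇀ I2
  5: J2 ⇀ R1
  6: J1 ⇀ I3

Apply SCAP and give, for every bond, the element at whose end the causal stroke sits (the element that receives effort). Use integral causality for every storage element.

#0 stroke at TF1
#1 stroke at J2
#2 stroke at J1
#3 stroke at I1
#4 stroke at I2
#5 stroke at R1
#6 stroke at I3

#2 stroke→J1  (Se1 fixes effort; stroke away)
#0 stroke→TF1  (J1: bond 2 brought effort, rest push out)
#6 stroke→I3  (common-e at J1 fixed by 2)
#1 stroke→J2  (TF1: transformer flips bond 0)
#3 stroke→I1  (0-jn J2 has e-setter on 1)
#4 stroke→I2  (J2: bond 1 brought effort, rest push out)
#5 stroke→R1  (J2 effort already set via bond 1)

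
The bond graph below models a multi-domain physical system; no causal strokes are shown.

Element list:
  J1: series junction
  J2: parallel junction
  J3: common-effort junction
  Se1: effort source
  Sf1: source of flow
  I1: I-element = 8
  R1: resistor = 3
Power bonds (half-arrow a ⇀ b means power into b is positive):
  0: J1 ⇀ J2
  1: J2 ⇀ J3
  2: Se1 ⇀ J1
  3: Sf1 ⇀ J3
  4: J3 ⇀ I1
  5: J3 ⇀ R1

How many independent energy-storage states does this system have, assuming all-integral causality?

1  (I1 all integral)

b2 stroke→J1  (Se1 fixes effort; stroke away)
b3 stroke→Sf1  (Sf1 (Sf) sets flow on bond)
b0 stroke→J2  (J1: last free bond brings flow in)
b1 stroke→J3  (J2: bond 0 brought effort, rest push out)
b4 stroke→I1  (common-e at J3 fixed by 1)
b5 stroke→R1  (J3: bond 1 brought effort, rest push out)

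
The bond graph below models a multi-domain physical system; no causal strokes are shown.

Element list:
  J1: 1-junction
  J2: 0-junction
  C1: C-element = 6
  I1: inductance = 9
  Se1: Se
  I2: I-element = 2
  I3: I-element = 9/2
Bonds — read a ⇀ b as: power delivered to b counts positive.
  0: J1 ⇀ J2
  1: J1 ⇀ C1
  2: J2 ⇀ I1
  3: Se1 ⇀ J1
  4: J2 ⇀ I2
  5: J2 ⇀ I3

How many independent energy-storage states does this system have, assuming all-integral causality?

bond 3 stroke→J1  (Se1 (Se) sets effort on bond)
bond 1 stroke→J1  (prefer integral on C1)
bond 0 stroke→J2  (J1: last free bond brings flow in)
bond 2 stroke→I1  (J2 effort already set via bond 0)
bond 4 stroke→I2  (common-e at J2 fixed by 0)
bond 5 stroke→I3  (0-jn J2 has e-setter on 0)

4  (C1, I1, I2, I3 all integral)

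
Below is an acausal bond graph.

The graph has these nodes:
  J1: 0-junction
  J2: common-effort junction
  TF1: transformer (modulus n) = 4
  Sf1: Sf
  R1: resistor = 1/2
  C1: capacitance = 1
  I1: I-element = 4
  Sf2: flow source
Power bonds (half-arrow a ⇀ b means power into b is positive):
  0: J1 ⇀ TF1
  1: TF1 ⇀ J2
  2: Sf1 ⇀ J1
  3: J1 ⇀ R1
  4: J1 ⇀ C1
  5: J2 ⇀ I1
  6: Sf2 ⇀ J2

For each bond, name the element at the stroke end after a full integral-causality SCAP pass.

#2 |Sf1  (source Sf1 imposes f)
#6 |Sf2  (source Sf2 imposes f)
#4 |J1  (prefer integral on C1)
#0 |TF1  (J1: bond 4 brought effort, rest push out)
#3 |R1  (J1: bond 4 brought effort, rest push out)
#1 |J2  (TF TF1: opposite of bond 0)
#5 |I1  (J2: bond 1 brought effort, rest push out)

b0 stroke→TF1
b1 stroke→J2
b2 stroke→Sf1
b3 stroke→R1
b4 stroke→J1
b5 stroke→I1
b6 stroke→Sf2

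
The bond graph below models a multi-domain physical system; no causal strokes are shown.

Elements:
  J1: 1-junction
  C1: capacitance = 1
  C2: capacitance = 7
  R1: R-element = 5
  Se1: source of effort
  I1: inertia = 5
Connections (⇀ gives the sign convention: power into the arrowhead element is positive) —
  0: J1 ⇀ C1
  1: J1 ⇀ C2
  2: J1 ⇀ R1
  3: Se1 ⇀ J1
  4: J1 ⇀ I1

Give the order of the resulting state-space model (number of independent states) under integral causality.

#3 →J1  (Se1: effort source, stroke at far end)
#0 →J1  (prefer integral on C1)
#1 →J1  (prefer integral on C2)
#4 →I1  (I1: I, integral causality)
#2 →J1  (common-f at J1 fixed by 4)

3  (C1, C2, I1 all integral)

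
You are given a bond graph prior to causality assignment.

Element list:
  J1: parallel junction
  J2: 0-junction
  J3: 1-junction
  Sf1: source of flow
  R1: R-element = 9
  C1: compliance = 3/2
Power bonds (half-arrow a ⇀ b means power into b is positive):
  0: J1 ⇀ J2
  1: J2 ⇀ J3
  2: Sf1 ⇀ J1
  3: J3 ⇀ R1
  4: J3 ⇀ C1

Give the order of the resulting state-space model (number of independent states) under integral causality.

b2 stroke at Sf1  (source Sf1 imposes f)
b0 stroke at J1  (only one effort-in slot at J1)
b1 stroke at J2  (J2: last free bond brings effort in)
b3 stroke at J3  (J3: bond 1 brought flow, rest push out)
b4 stroke at J3  (common-f at J3 fixed by 1)

1  (C1 all integral)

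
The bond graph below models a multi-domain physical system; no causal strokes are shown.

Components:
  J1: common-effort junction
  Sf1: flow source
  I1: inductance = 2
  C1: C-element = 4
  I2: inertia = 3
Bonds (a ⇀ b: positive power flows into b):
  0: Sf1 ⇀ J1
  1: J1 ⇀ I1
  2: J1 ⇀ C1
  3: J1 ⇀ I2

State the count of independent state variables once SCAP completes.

3  (C1, I1, I2 all integral)

bond 0 |Sf1  (Sf1 fixes flow; stroke at Sf1)
bond 1 |I1  (I1 outputs flow p/I1)
bond 2 |J1  (C1: C, integral causality)
bond 3 |I2  (J1: bond 2 brought effort, rest push out)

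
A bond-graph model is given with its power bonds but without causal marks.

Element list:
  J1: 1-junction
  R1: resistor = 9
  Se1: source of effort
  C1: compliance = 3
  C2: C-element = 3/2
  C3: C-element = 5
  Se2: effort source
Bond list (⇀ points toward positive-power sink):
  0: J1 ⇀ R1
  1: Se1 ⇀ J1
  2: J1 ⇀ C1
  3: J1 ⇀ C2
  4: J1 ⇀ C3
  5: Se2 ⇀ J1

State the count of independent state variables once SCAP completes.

β1 stroke→J1  (Se1: effort source, stroke at far end)
β5 stroke→J1  (source Se2 imposes e)
β2 stroke→J1  (C1 integral (e out))
β3 stroke→J1  (C2 outputs effort q/C2)
β4 stroke→J1  (C3 outputs effort q/C3)
β0 stroke→R1  (only one flow-in slot at J1)

3  (C1, C2, C3 all integral)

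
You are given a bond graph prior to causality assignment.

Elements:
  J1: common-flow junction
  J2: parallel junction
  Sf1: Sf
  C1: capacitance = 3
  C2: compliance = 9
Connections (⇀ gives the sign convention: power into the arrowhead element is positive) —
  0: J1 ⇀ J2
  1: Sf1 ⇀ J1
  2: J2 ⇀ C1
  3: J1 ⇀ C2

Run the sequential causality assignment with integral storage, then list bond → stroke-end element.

b0 stroke→J1
b1 stroke→Sf1
b2 stroke→J2
b3 stroke→J1

#1 stroke→Sf1  (Sf1 fixes flow; stroke at Sf1)
#0 stroke→J1  (1-jn J1 has f-setter on 1)
#3 stroke→J1  (J1: bond 1 brought flow, rest push out)
#2 stroke→J2  (closing 0-jn rule on J2)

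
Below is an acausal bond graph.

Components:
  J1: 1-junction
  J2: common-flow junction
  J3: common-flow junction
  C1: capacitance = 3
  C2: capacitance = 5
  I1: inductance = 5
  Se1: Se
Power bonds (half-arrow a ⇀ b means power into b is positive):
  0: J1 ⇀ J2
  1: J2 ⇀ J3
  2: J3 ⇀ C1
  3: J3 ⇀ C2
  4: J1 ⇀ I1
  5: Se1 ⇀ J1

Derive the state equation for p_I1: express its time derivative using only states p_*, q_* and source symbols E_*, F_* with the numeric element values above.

#5 stroke at J1  (source Se1 imposes e)
#2 stroke at J3  (C1 outputs effort q/C1)
#3 stroke at J3  (C2: C, integral causality)
#1 stroke at J2  (J3: last free bond brings flow in)
#0 stroke at J1  (J2 needs exactly one f-in)
#4 stroke at I1  (J1 needs exactly one f-in)

dp_I1/dt = E_Se1 - q_C1/3 - q_C2/5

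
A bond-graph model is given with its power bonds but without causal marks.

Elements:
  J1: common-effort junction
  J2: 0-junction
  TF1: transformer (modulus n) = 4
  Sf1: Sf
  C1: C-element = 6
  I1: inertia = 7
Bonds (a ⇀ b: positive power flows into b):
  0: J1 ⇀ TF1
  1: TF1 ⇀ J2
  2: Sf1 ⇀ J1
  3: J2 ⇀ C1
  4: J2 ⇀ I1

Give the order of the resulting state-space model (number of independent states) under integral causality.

2  (C1, I1 all integral)

β2 →Sf1  (Sf1 fixes flow; stroke at Sf1)
β0 →J1  (J1: last free bond brings effort in)
β1 →TF1  (TF1 one-in-one-out from 0)
β3 →J2  (prefer integral on C1)
β4 →I1  (J2: bond 3 brought effort, rest push out)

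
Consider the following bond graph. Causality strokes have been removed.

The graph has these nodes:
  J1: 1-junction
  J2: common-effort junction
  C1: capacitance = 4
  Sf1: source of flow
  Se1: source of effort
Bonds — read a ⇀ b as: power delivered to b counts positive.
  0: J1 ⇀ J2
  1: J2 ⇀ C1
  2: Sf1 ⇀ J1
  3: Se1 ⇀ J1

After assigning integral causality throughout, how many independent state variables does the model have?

#2 →Sf1  (source Sf1 imposes f)
#3 →J1  (Se1 fixes effort; stroke away)
#0 →J1  (common-f at J1 fixed by 2)
#1 →J2  (J2 needs exactly one e-in)

1  (C1 all integral)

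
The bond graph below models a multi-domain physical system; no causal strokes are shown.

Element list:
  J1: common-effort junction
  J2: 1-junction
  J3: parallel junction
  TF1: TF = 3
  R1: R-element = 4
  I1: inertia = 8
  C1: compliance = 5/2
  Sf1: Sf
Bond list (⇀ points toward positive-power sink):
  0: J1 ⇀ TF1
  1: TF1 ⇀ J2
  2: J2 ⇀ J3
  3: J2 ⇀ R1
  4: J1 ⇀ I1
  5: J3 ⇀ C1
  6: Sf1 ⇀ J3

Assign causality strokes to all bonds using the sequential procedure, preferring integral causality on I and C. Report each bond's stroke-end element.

#0 |J1
#1 |TF1
#2 |J2
#3 |J2
#4 |I1
#5 |J3
#6 |Sf1

bond 6 stroke at Sf1  (source Sf1 imposes f)
bond 4 stroke at I1  (I1: I, integral causality)
bond 0 stroke at J1  (J1 needs exactly one e-in)
bond 1 stroke at TF1  (TF TF1: opposite of bond 0)
bond 2 stroke at J2  (common-f at J2 fixed by 1)
bond 3 stroke at J2  (J2 flow already set via bond 1)
bond 5 stroke at J3  (J3 needs exactly one e-in)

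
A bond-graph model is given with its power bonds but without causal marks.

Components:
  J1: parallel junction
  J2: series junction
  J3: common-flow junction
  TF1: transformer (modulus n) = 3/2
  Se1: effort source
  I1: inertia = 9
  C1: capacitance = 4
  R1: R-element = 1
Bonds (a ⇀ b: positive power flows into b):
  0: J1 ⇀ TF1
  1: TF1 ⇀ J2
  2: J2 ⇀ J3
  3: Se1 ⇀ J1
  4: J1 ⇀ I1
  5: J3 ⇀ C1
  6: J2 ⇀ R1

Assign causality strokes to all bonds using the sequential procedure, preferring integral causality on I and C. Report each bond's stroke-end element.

β3 stroke at J1  (Se1: effort source, stroke at far end)
β0 stroke at TF1  (0-jn J1 has e-setter on 3)
β4 stroke at I1  (0-jn J1 has e-setter on 3)
β1 stroke at J2  (TF1: transformer flips bond 0)
β5 stroke at J3  (C1 integral (e out))
β2 stroke at J2  (closing 1-jn rule on J3)
β6 stroke at R1  (closing 1-jn rule on J2)

b0 →TF1
b1 →J2
b2 →J2
b3 →J1
b4 →I1
b5 →J3
b6 →R1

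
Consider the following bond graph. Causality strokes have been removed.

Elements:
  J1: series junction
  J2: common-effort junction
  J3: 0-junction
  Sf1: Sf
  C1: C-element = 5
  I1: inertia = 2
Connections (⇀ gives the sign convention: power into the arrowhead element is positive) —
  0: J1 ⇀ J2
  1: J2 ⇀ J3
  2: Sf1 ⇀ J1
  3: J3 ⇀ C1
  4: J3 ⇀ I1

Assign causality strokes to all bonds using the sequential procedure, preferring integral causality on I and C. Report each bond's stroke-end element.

#0 stroke→J1
#1 stroke→J2
#2 stroke→Sf1
#3 stroke→J3
#4 stroke→I1

bond 2 →Sf1  (Sf1 (Sf) sets flow on bond)
bond 0 →J1  (1-jn J1 has f-setter on 2)
bond 1 →J2  (J2: last free bond brings effort in)
bond 3 →J3  (C1 integral (e out))
bond 4 →I1  (common-e at J3 fixed by 3)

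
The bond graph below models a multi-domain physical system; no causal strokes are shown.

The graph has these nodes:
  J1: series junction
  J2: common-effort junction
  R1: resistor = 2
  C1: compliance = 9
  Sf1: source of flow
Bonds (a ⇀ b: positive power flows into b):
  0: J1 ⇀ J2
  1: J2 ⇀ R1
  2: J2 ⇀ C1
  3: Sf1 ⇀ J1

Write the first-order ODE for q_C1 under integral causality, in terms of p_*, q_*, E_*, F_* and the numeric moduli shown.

β3 stroke at Sf1  (Sf1 fixes flow; stroke at Sf1)
β0 stroke at J1  (J1 flow already set via bond 3)
β2 stroke at J2  (C1 outputs effort q/C1)
β1 stroke at R1  (0-jn J2 has e-setter on 2)

dq_C1/dt = F_Sf1 - q_C1/18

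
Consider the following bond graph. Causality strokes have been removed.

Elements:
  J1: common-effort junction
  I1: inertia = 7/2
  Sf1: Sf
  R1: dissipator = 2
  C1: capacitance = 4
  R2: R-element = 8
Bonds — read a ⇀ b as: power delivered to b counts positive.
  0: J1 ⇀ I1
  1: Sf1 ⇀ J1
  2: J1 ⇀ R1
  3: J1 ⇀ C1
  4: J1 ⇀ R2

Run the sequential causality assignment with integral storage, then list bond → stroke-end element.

#0 →I1
#1 →Sf1
#2 →R1
#3 →J1
#4 →R2

bond 1 stroke at Sf1  (Sf1: flow source, stroke at near end)
bond 0 stroke at I1  (I1 integral (f out))
bond 3 stroke at J1  (C1 outputs effort q/C1)
bond 2 stroke at R1  (common-e at J1 fixed by 3)
bond 4 stroke at R2  (common-e at J1 fixed by 3)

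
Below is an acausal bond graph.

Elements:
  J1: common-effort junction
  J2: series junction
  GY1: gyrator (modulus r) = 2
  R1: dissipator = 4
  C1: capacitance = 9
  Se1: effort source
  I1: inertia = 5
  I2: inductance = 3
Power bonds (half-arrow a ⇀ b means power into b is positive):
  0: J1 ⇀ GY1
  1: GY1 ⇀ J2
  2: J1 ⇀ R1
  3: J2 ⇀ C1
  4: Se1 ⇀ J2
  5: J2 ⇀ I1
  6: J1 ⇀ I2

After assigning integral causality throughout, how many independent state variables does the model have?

3  (C1, I1, I2 all integral)

b4 stroke→J2  (source Se1 imposes e)
b3 stroke→J2  (prefer integral on C1)
b5 stroke→I1  (prefer integral on I1)
b1 stroke→J2  (common-f at J2 fixed by 5)
b0 stroke→J1  (through GY1, causality inverts; strokes same side of GY1)
b2 stroke→R1  (0-jn J1 has e-setter on 0)
b6 stroke→I2  (J1 effort already set via bond 0)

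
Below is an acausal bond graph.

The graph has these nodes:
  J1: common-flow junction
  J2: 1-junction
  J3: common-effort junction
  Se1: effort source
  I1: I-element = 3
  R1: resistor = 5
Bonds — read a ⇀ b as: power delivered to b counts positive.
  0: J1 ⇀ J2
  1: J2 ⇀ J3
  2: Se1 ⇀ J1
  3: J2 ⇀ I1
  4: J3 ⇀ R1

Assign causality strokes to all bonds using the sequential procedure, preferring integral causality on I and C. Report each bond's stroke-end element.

#0 →J2
#1 →J2
#2 →J1
#3 →I1
#4 →J3

#2 stroke→J1  (Se1 fixes effort; stroke away)
#0 stroke→J2  (J1 needs exactly one f-in)
#3 stroke→I1  (I1 integral (f out))
#1 stroke→J2  (common-f at J2 fixed by 3)
#4 stroke→J3  (J3 needs exactly one e-in)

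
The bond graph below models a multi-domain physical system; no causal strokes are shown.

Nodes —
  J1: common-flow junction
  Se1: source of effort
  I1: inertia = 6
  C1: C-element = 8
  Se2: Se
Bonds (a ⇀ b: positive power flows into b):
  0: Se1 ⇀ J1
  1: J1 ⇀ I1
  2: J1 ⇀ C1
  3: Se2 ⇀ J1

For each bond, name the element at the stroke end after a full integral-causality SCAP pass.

β0 stroke at J1
β1 stroke at I1
β2 stroke at J1
β3 stroke at J1

b0 stroke→J1  (Se1 fixes effort; stroke away)
b3 stroke→J1  (Se2 (Se) sets effort on bond)
b1 stroke→I1  (I1: I, integral causality)
b2 stroke→J1  (1-jn J1 has f-setter on 1)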